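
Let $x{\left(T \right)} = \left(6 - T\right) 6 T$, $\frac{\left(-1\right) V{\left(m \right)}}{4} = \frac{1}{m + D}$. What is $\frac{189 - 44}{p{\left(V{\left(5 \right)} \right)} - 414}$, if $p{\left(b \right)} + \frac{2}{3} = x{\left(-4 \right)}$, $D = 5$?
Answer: $- \frac{435}{1964} \approx -0.22149$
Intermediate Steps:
$V{\left(m \right)} = - \frac{4}{5 + m}$ ($V{\left(m \right)} = - \frac{4}{m + 5} = - \frac{4}{5 + m}$)
$x{\left(T \right)} = T \left(36 - 6 T\right)$ ($x{\left(T \right)} = \left(36 - 6 T\right) T = T \left(36 - 6 T\right)$)
$p{\left(b \right)} = - \frac{722}{3}$ ($p{\left(b \right)} = - \frac{2}{3} + 6 \left(-4\right) \left(6 - -4\right) = - \frac{2}{3} + 6 \left(-4\right) \left(6 + 4\right) = - \frac{2}{3} + 6 \left(-4\right) 10 = - \frac{2}{3} - 240 = - \frac{722}{3}$)
$\frac{189 - 44}{p{\left(V{\left(5 \right)} \right)} - 414} = \frac{189 - 44}{- \frac{722}{3} - 414} = \frac{145}{- \frac{1964}{3}} = 145 \left(- \frac{3}{1964}\right) = - \frac{435}{1964}$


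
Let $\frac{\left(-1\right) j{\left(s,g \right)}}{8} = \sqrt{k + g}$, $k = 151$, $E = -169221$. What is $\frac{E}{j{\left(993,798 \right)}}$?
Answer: $\frac{13017 \sqrt{949}}{584} \approx 686.64$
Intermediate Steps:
$j{\left(s,g \right)} = - 8 \sqrt{151 + g}$
$\frac{E}{j{\left(993,798 \right)}} = - \frac{169221}{\left(-8\right) \sqrt{151 + 798}} = - \frac{169221}{\left(-8\right) \sqrt{949}} = - 169221 \left(- \frac{\sqrt{949}}{7592}\right) = \frac{13017 \sqrt{949}}{584}$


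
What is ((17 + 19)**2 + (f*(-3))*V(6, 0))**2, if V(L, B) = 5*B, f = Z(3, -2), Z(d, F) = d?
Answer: 1679616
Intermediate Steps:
f = 3
((17 + 19)**2 + (f*(-3))*V(6, 0))**2 = ((17 + 19)**2 + (3*(-3))*(5*0))**2 = (36**2 - 9*0)**2 = (1296 + 0)**2 = 1296**2 = 1679616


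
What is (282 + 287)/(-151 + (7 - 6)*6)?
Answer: -569/145 ≈ -3.9241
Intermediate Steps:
(282 + 287)/(-151 + (7 - 6)*6) = 569/(-151 + 1*6) = 569/(-151 + 6) = 569/(-145) = 569*(-1/145) = -569/145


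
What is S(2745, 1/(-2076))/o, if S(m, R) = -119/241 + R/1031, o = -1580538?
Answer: 254702605/815282271958248 ≈ 3.1241e-7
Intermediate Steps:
S(m, R) = -119/241 + R/1031 (S(m, R) = -119*1/241 + R*(1/1031) = -119/241 + R/1031)
S(2745, 1/(-2076))/o = (-119/241 + (1/1031)/(-2076))/(-1580538) = (-119/241 + (1/1031)*(-1/2076))*(-1/1580538) = (-119/241 - 1/2140356)*(-1/1580538) = -254702605/515825796*(-1/1580538) = 254702605/815282271958248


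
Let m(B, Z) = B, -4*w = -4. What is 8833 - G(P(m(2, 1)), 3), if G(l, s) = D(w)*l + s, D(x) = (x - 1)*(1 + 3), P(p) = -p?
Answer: 8830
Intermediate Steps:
w = 1 (w = -¼*(-4) = 1)
D(x) = -4 + 4*x (D(x) = (-1 + x)*4 = -4 + 4*x)
G(l, s) = s (G(l, s) = (-4 + 4*1)*l + s = (-4 + 4)*l + s = 0*l + s = 0 + s = s)
8833 - G(P(m(2, 1)), 3) = 8833 - 1*3 = 8833 - 3 = 8830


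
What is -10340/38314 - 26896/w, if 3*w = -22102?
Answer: 715736338/211704007 ≈ 3.3808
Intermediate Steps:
w = -22102/3 (w = (⅓)*(-22102) = -22102/3 ≈ -7367.3)
-10340/38314 - 26896/w = -10340/38314 - 26896/(-22102/3) = -10340*1/38314 - 26896*(-3/22102) = -5170/19157 + 40344/11051 = 715736338/211704007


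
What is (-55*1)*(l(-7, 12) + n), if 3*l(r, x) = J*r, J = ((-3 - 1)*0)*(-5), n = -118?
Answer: 6490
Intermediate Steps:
J = 0 (J = -4*0*(-5) = 0*(-5) = 0)
l(r, x) = 0 (l(r, x) = (0*r)/3 = (⅓)*0 = 0)
(-55*1)*(l(-7, 12) + n) = (-55*1)*(0 - 118) = -55*(-118) = 6490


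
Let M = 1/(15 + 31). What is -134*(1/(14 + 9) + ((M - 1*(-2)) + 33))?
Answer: -108071/23 ≈ -4698.7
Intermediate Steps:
M = 1/46 ≈ 0.021739
-134*(1/(14 + 9) + ((M - 1*(-2)) + 33)) = -134*(1/(14 + 9) + ((1/46 - 1*(-2)) + 33)) = -134*(1/23 + ((1/46 + 2) + 33)) = -134*(1/23 + (93/46 + 33)) = -134*(1/23 + 1611/46) = -134*1613/46 = -108071/23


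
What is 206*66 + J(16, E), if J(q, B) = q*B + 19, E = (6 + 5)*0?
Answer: 13615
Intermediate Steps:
E = 0 (E = 11*0 = 0)
J(q, B) = 19 + B*q (J(q, B) = B*q + 19 = 19 + B*q)
206*66 + J(16, E) = 206*66 + (19 + 0*16) = 13596 + (19 + 0) = 13596 + 19 = 13615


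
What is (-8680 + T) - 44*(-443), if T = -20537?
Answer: -9725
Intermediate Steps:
(-8680 + T) - 44*(-443) = (-8680 - 20537) - 44*(-443) = -29217 + 19492 = -9725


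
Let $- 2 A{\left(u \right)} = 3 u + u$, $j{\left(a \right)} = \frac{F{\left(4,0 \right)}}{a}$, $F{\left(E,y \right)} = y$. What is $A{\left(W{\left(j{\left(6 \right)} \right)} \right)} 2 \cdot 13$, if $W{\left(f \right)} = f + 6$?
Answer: $-312$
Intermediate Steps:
$j{\left(a \right)} = 0$ ($j{\left(a \right)} = \frac{0}{a} = 0$)
$W{\left(f \right)} = 6 + f$
$A{\left(u \right)} = - 2 u$ ($A{\left(u \right)} = - \frac{3 u + u}{2} = - \frac{4 u}{2} = - 2 u$)
$A{\left(W{\left(j{\left(6 \right)} \right)} \right)} 2 \cdot 13 = - 2 \left(6 + 0\right) 2 \cdot 13 = \left(-2\right) 6 \cdot 2 \cdot 13 = \left(-12\right) 2 \cdot 13 = \left(-24\right) 13 = -312$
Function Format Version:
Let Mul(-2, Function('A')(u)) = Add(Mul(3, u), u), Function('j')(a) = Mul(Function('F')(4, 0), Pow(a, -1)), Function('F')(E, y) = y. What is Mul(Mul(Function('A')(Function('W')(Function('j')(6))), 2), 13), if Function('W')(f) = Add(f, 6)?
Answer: -312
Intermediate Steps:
Function('j')(a) = 0 (Function('j')(a) = Mul(0, Pow(a, -1)) = 0)
Function('W')(f) = Add(6, f)
Function('A')(u) = Mul(-2, u) (Function('A')(u) = Mul(Rational(-1, 2), Add(Mul(3, u), u)) = Mul(Rational(-1, 2), Mul(4, u)) = Mul(-2, u))
Mul(Mul(Function('A')(Function('W')(Function('j')(6))), 2), 13) = Mul(Mul(Mul(-2, Add(6, 0)), 2), 13) = Mul(Mul(Mul(-2, 6), 2), 13) = Mul(Mul(-12, 2), 13) = Mul(-24, 13) = -312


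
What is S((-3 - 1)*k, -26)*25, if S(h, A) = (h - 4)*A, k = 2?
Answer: 7800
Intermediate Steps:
S(h, A) = A*(-4 + h) (S(h, A) = (-4 + h)*A = A*(-4 + h))
S((-3 - 1)*k, -26)*25 = -26*(-4 + (-3 - 1)*2)*25 = -26*(-4 - 4*2)*25 = -26*(-4 - 8)*25 = -26*(-12)*25 = 312*25 = 7800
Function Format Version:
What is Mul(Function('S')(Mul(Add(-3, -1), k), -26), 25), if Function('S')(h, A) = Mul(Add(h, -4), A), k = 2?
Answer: 7800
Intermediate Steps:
Function('S')(h, A) = Mul(A, Add(-4, h)) (Function('S')(h, A) = Mul(Add(-4, h), A) = Mul(A, Add(-4, h)))
Mul(Function('S')(Mul(Add(-3, -1), k), -26), 25) = Mul(Mul(-26, Add(-4, Mul(Add(-3, -1), 2))), 25) = Mul(Mul(-26, Add(-4, Mul(-4, 2))), 25) = Mul(Mul(-26, Add(-4, -8)), 25) = Mul(Mul(-26, -12), 25) = Mul(312, 25) = 7800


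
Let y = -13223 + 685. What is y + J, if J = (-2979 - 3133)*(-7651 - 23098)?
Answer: 187925350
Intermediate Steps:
y = -12538
J = 187937888 (J = -6112*(-30749) = 187937888)
y + J = -12538 + 187937888 = 187925350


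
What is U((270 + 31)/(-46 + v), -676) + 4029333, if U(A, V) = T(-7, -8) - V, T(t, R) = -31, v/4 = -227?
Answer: 4029978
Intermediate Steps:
v = -908 (v = 4*(-227) = -908)
U(A, V) = -31 - V
U((270 + 31)/(-46 + v), -676) + 4029333 = (-31 - 1*(-676)) + 4029333 = (-31 + 676) + 4029333 = 645 + 4029333 = 4029978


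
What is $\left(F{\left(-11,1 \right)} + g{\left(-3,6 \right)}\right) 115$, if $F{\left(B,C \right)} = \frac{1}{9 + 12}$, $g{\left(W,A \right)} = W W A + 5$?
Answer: $\frac{142600}{21} \approx 6790.5$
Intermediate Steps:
$g{\left(W,A \right)} = 5 + A W^{2}$ ($g{\left(W,A \right)} = W^{2} A + 5 = A W^{2} + 5 = 5 + A W^{2}$)
$F{\left(B,C \right)} = \frac{1}{21}$
$\left(F{\left(-11,1 \right)} + g{\left(-3,6 \right)}\right) 115 = \left(\frac{1}{21} + \left(5 + 6 \left(-3\right)^{2}\right)\right) 115 = \left(\frac{1}{21} + \left(5 + 6 \cdot 9\right)\right) 115 = \left(\frac{1}{21} + \left(5 + 54\right)\right) 115 = \left(\frac{1}{21} + 59\right) 115 = \frac{1240}{21} \cdot 115 = \frac{142600}{21}$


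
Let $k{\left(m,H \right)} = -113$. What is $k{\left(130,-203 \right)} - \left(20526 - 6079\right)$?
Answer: $-14560$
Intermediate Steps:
$k{\left(130,-203 \right)} - \left(20526 - 6079\right) = -113 - \left(20526 - 6079\right) = -113 - 14447 = -14560$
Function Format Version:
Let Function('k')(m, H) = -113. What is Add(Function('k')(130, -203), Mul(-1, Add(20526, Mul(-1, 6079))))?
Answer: -14560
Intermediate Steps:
Add(Function('k')(130, -203), Mul(-1, Add(20526, Mul(-1, 6079)))) = Add(-113, Mul(-1, Add(20526, Mul(-1, 6079)))) = Add(-113, Mul(-1, Add(20526, -6079))) = Add(-113, Mul(-1, 14447)) = Add(-113, -14447) = -14560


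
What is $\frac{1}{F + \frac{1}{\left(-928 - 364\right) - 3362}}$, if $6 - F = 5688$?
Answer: $- \frac{4654}{26444029} \approx -0.00017599$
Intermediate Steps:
$F = -5682$ ($F = 6 - 5688 = -5682$)
$\frac{1}{F + \frac{1}{\left(-928 - 364\right) - 3362}} = \frac{1}{-5682 + \frac{1}{\left(-928 - 364\right) - 3362}} = \frac{1}{-5682 + \frac{1}{-1292 - 3362}} = \frac{1}{-5682 + \frac{1}{-4654}} = \frac{1}{-5682 - \frac{1}{4654}} = \frac{1}{- \frac{26444029}{4654}} = - \frac{4654}{26444029}$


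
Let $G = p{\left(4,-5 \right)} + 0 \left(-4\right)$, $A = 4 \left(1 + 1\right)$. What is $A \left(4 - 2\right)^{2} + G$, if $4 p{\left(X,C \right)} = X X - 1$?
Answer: $\frac{143}{4} \approx 35.75$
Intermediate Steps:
$p{\left(X,C \right)} = - \frac{1}{4} + \frac{X^{2}}{4}$ ($p{\left(X,C \right)} = \frac{X X - 1}{4} = \frac{X^{2} - 1}{4} = \frac{-1 + X^{2}}{4} = - \frac{1}{4} + \frac{X^{2}}{4}$)
$A = 8$ ($A = 4 \cdot 2 = 8$)
$G = \frac{15}{4}$ ($G = \left(- \frac{1}{4} + \frac{4^{2}}{4}\right) + 0 \left(-4\right) = \left(- \frac{1}{4} + \frac{1}{4} \cdot 16\right) + 0 = \left(- \frac{1}{4} + 4\right) + 0 = \frac{15}{4} + 0 = \frac{15}{4} \approx 3.75$)
$A \left(4 - 2\right)^{2} + G = 8 \left(4 - 2\right)^{2} + \frac{15}{4} = 8 \cdot 2^{2} + \frac{15}{4} = 8 \cdot 4 + \frac{15}{4} = 32 + \frac{15}{4} = \frac{143}{4}$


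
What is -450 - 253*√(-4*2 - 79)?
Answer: -450 - 253*I*√87 ≈ -450.0 - 2359.8*I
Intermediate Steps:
-450 - 253*√(-4*2 - 79) = -450 - 253*√(-8 - 79) = -450 - 253*I*√87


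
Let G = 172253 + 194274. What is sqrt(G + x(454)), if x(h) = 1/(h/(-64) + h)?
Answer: sqrt(8329065525151)/4767 ≈ 605.42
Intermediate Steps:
x(h) = 64/(63*h) (x(h) = 1/(h*(-1/64) + h) = 1/(-h/64 + h) = 1/(63*h/64) = 64/(63*h))
G = 366527
sqrt(G + x(454)) = sqrt(366527 + (64/63)/454) = sqrt(366527 + (64/63)*(1/454)) = sqrt(366527 + 32/14301) = sqrt(5241702659/14301) = sqrt(8329065525151)/4767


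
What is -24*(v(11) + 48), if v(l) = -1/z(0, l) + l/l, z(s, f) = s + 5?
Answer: -5856/5 ≈ -1171.2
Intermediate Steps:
z(s, f) = 5 + s
v(l) = ⅘ (v(l) = -1/(5 + 0) + l/l = -1/5 + 1 = -1*⅕ + 1 = -⅕ + 1 = ⅘)
-24*(v(11) + 48) = -24*(⅘ + 48) = -24*244/5 = -5856/5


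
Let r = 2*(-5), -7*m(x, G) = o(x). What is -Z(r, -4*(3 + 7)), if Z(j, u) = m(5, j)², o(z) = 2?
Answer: -4/49 ≈ -0.081633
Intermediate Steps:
m(x, G) = -2/7 (m(x, G) = -⅐*2 = -2/7)
r = -10
Z(j, u) = 4/49 (Z(j, u) = (-2/7)² = 4/49)
-Z(r, -4*(3 + 7)) = -1*4/49 = -4/49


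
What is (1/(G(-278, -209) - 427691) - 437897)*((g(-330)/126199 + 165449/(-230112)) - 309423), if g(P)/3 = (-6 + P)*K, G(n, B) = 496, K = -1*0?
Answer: 221993239689710418595/1638378264 ≈ 1.3550e+11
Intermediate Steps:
K = 0
g(P) = 0 (g(P) = 3*((-6 + P)*0) = 3*0 = 0)
(1/(G(-278, -209) - 427691) - 437897)*((g(-330)/126199 + 165449/(-230112)) - 309423) = (1/(496 - 427691) - 437897)*((0/126199 + 165449/(-230112)) - 309423) = (1/(-427195) - 437897)*((0*(1/126199) + 165449*(-1/230112)) - 309423) = (-1/427195 - 437897)*((0 - 165449/230112) - 309423) = -187067408916*(-165449/230112 - 309423)/427195 = -187067408916/427195*(-71202110825/230112) = 221993239689710418595/1638378264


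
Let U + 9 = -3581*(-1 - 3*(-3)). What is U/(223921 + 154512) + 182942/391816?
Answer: 29001509387/74138052164 ≈ 0.39118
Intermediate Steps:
U = -28657 (U = -9 - 3581*(-1 - 3*(-3)) = -9 - 3581*(-1 + 9) = -9 - 3581*8 = -9 - 28648 = -28657)
U/(223921 + 154512) + 182942/391816 = -28657/(223921 + 154512) + 182942/391816 = -28657/378433 + 182942*(1/391816) = -28657*1/378433 + 91471/195908 = -28657/378433 + 91471/195908 = 29001509387/74138052164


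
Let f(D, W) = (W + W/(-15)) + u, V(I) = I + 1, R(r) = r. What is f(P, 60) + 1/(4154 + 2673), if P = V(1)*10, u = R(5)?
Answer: 416448/6827 ≈ 61.000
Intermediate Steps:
u = 5
V(I) = 1 + I
P = 20 (P = (1 + 1)*10 = 2*10 = 20)
f(D, W) = 5 + 14*W/15 (f(D, W) = (W + W/(-15)) + 5 = (W + W*(-1/15)) + 5 = (W - W/15) + 5 = 14*W/15 + 5 = 5 + 14*W/15)
f(P, 60) + 1/(4154 + 2673) = (5 + (14/15)*60) + 1/(4154 + 2673) = (5 + 56) + 1/6827 = 61 + 1/6827 = 416448/6827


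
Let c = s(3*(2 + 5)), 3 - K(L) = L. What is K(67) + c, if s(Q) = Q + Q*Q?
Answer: 398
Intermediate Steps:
K(L) = 3 - L
s(Q) = Q + Q²
c = 462 (c = (3*(2 + 5))*(1 + 3*(2 + 5)) = (3*7)*(1 + 3*7) = 21*(1 + 21) = 21*22 = 462)
K(67) + c = (3 - 1*67) + 462 = (3 - 67) + 462 = -64 + 462 = 398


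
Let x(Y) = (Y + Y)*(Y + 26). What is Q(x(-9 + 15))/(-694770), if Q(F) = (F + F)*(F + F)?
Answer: -98304/115795 ≈ -0.84895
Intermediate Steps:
x(Y) = 2*Y*(26 + Y) (x(Y) = (2*Y)*(26 + Y) = 2*Y*(26 + Y))
Q(F) = 4*F² (Q(F) = (2*F)*(2*F) = 4*F²)
Q(x(-9 + 15))/(-694770) = (4*(2*(-9 + 15)*(26 + (-9 + 15)))²)/(-694770) = (4*(2*6*(26 + 6))²)*(-1/694770) = (4*(2*6*32)²)*(-1/694770) = (4*384²)*(-1/694770) = (4*147456)*(-1/694770) = 589824*(-1/694770) = -98304/115795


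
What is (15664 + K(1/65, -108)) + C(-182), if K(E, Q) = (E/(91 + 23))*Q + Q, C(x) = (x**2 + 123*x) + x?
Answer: 32248302/1235 ≈ 26112.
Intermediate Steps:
C(x) = x**2 + 124*x
K(E, Q) = Q + E*Q/114 (K(E, Q) = (E/114)*Q + Q = E*Q/114 + Q = Q + E*Q/114)
(15664 + K(1/65, -108)) + C(-182) = (15664 + (1/114)*(-108)*(114 + 1/65)) - 182*(124 - 182) = (15664 + (1/114)*(-108)*(114 + 1/65)) - 182*(-58) = (15664 + (1/114)*(-108)*(7411/65)) + 10556 = (15664 - 133398/1235) + 10556 = 19211642/1235 + 10556 = 32248302/1235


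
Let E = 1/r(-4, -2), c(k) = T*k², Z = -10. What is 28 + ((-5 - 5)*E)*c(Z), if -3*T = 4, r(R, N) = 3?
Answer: 4252/9 ≈ 472.44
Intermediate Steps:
T = -4/3 (T = -⅓*4 = -4/3 ≈ -1.3333)
c(k) = -4*k²/3
E = ⅓ (E = 1/3 = ⅓ ≈ 0.33333)
28 + ((-5 - 5)*E)*c(Z) = 28 + ((-5 - 5)*(⅓))*(-4/3*(-10)²) = 28 + (-10*⅓)*(-4/3*100) = 28 - 10/3*(-400/3) = 28 + 4000/9 = 4252/9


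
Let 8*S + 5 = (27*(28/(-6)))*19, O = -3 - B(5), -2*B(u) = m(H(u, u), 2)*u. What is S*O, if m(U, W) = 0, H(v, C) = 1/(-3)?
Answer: 7197/8 ≈ 899.63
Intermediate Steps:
H(v, C) = -⅓
B(u) = 0 (B(u) = -0*u = -½*0 = 0)
O = -3 (O = -3 - 1*0 = -3 + 0 = -3)
S = -2399/8 (S = -5/8 + ((27*(28/(-6)))*19)/8 = -5/8 + ((27*(28*(-⅙)))*19)/8 = -5/8 + ((27*(-14/3))*19)/8 = -5/8 + (-126*19)/8 = -5/8 + (⅛)*(-2394) = -5/8 - 1197/4 = -2399/8 ≈ -299.88)
S*O = -2399/8*(-3) = 7197/8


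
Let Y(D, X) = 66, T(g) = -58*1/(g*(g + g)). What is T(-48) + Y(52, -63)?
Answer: 152035/2304 ≈ 65.987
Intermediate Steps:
T(g) = -29/g² (T(g) = -58*1/(2*g²) = -29/g²)
T(-48) + Y(52, -63) = -29/(-48)² + 66 = -29*1/2304 + 66 = -29/2304 + 66 = 152035/2304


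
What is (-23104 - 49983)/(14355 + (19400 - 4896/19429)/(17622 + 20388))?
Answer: -26987239173615/5300745580327 ≈ -5.0912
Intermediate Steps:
(-23104 - 49983)/(14355 + (19400 - 4896/19429)/(17622 + 20388)) = -73087/(14355 + (19400 - 4896*1/19429)/38010) = -73087/(14355 + (19400 - 4896/19429)*(1/38010)) = -73087/(14355 + (376917704/19429)*(1/38010)) = -73087/(14355 + 188458852/369248145) = -73087/5300745580327/369248145 = -73087*369248145/5300745580327 = -26987239173615/5300745580327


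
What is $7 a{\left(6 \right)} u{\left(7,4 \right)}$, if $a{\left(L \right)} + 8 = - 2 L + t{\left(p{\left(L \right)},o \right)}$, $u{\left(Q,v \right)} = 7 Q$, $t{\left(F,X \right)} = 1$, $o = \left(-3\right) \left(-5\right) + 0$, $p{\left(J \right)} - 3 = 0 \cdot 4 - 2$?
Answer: $-6517$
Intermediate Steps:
$p{\left(J \right)} = 1$ ($p{\left(J \right)} = 3 + \left(0 \cdot 4 - 2\right) = 3 + \left(0 - 2\right) = 3 - 2 = 1$)
$o = 15$ ($o = 15 + 0 = 15$)
$a{\left(L \right)} = -7 - 2 L$ ($a{\left(L \right)} = -8 - \left(-1 + 2 L\right) = -7 - 2 L$)
$7 a{\left(6 \right)} u{\left(7,4 \right)} = 7 \left(-7 - 12\right) 7 \cdot 7 = 7 \left(-7 - 12\right) 49 = 7 \left(-19\right) 49 = \left(-133\right) 49 = -6517$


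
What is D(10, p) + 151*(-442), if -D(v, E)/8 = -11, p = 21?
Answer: -66654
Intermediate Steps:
D(v, E) = 88 (D(v, E) = -8*(-11) = 88)
D(10, p) + 151*(-442) = 88 + 151*(-442) = 88 - 66742 = -66654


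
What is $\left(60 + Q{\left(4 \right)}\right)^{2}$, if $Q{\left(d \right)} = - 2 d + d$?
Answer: $3136$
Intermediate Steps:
$Q{\left(d \right)} = - d$
$\left(60 + Q{\left(4 \right)}\right)^{2} = \left(60 - 4\right)^{2} = 56^{2} = 3136$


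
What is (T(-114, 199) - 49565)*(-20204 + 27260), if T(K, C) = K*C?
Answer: -509803056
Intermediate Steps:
T(K, C) = C*K
(T(-114, 199) - 49565)*(-20204 + 27260) = (199*(-114) - 49565)*(-20204 + 27260) = (-22686 - 49565)*7056 = -72251*7056 = -509803056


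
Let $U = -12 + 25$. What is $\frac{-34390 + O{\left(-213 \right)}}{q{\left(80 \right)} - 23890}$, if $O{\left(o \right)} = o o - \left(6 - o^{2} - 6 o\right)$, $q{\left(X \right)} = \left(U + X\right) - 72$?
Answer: $- \frac{55064}{23869} \approx -2.3069$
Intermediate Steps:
$U = 13$
$q{\left(X \right)} = -59 + X$ ($q{\left(X \right)} = \left(13 + X\right) - 72 = -59 + X$)
$O{\left(o \right)} = -6 + 2 o^{2} + 6 o$ ($O{\left(o \right)} = o^{2} + \left(-6 + o^{2} + 6 o\right) = -6 + 2 o^{2} + 6 o$)
$\frac{-34390 + O{\left(-213 \right)}}{q{\left(80 \right)} - 23890} = \frac{-34390 + \left(-6 + 2 \left(-213\right)^{2} + 6 \left(-213\right)\right)}{\left(-59 + 80\right) - 23890} = \frac{-34390 - -89454}{21 - 23890} = \frac{-34390 - -89454}{-23869} = \left(-34390 + 89454\right) \left(- \frac{1}{23869}\right) = 55064 \left(- \frac{1}{23869}\right) = - \frac{55064}{23869}$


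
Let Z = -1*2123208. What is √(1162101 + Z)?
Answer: I*√961107 ≈ 980.36*I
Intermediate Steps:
Z = -2123208
√(1162101 + Z) = √(1162101 - 2123208) = √(-961107) = I*√961107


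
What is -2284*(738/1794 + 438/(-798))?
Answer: 12488912/39767 ≈ 314.05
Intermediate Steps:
-2284*(738/1794 + 438/(-798)) = -2284*(738*(1/1794) + 438*(-1/798)) = -2284*(123/299 - 73/133) = -2284*(-5468/39767) = 12488912/39767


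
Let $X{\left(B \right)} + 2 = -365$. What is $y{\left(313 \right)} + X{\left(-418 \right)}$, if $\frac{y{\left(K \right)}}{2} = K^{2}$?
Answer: $195571$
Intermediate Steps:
$X{\left(B \right)} = -367$ ($X{\left(B \right)} = -2 - 365 = -367$)
$y{\left(K \right)} = 2 K^{2}$
$y{\left(313 \right)} + X{\left(-418 \right)} = 2 \cdot 313^{2} - 367 = 2 \cdot 97969 - 367 = 195938 - 367 = 195571$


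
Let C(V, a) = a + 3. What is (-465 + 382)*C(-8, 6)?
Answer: -747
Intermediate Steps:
C(V, a) = 3 + a
(-465 + 382)*C(-8, 6) = (-465 + 382)*(3 + 6) = -83*9 = -747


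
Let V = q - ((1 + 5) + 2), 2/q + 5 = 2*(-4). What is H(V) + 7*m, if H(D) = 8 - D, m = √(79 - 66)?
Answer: 210/13 + 7*√13 ≈ 41.393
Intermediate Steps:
q = -2/13 (q = 2/(-5 + 2*(-4)) = 2/(-5 - 8) = 2/(-13) = 2*(-1/13) = -2/13 ≈ -0.15385)
m = √13 ≈ 3.6056
V = -106/13 (V = -2/13 - ((1 + 5) + 2) = -2/13 - (6 + 2) = -2/13 - 1*8 = -2/13 - 8 = -106/13 ≈ -8.1538)
H(V) + 7*m = (8 - 1*(-106/13)) + 7*√13 = (8 + 106/13) + 7*√13 = 210/13 + 7*√13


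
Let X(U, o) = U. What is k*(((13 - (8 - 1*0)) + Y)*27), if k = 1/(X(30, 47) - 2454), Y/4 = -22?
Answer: 747/808 ≈ 0.92451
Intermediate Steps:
Y = -88 (Y = 4*(-22) = -88)
k = -1/2424 (k = 1/(30 - 2454) = 1/(-2424) = -1/2424 ≈ -0.00041254)
k*(((13 - (8 - 1*0)) + Y)*27) = -((13 - (8 - 1*0)) - 88)*27/2424 = -((13 - (8 + 0)) - 88)*27/2424 = -((13 - 1*8) - 88)*27/2424 = -((13 - 8) - 88)*27/2424 = -(5 - 88)*27/2424 = -(-83)*27/2424 = -1/2424*(-2241) = 747/808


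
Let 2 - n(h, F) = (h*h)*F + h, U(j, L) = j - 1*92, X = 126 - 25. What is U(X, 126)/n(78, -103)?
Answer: 9/626576 ≈ 1.4364e-5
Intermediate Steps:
X = 101
U(j, L) = -92 + j (U(j, L) = j - 92 = -92 + j)
n(h, F) = 2 - h - F*h**2 (n(h, F) = 2 - ((h*h)*F + h) = 2 - (h**2*F + h) = 2 - (F*h**2 + h) = 2 - (h + F*h**2) = 2 + (-h - F*h**2) = 2 - h - F*h**2)
U(X, 126)/n(78, -103) = (-92 + 101)/(2 - 1*78 - 1*(-103)*78**2) = 9/(2 - 78 - 1*(-103)*6084) = 9/(2 - 78 + 626652) = 9/626576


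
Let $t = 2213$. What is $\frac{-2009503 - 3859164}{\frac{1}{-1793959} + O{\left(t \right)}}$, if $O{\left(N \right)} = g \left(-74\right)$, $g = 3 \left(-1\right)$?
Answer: $- \frac{10528147982653}{398258897} \approx -26435.0$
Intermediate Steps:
$g = -3$
$O{\left(N \right)} = 222$ ($O{\left(N \right)} = \left(-3\right) \left(-74\right) = 222$)
$\frac{-2009503 - 3859164}{\frac{1}{-1793959} + O{\left(t \right)}} = \frac{-2009503 - 3859164}{\frac{1}{-1793959} + 222} = - \frac{5868667}{- \frac{1}{1793959} + 222} = - \frac{5868667}{\frac{398258897}{1793959}} = \left(-5868667\right) \frac{1793959}{398258897} = - \frac{10528147982653}{398258897}$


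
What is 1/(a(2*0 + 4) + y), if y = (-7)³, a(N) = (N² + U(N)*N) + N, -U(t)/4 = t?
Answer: -1/387 ≈ -0.0025840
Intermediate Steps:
U(t) = -4*t
a(N) = N - 3*N² (a(N) = (N² + (-4*N)*N) + N = (N² - 4*N²) + N = -3*N² + N = N - 3*N²)
y = -343
1/(a(2*0 + 4) + y) = 1/((2*0 + 4)*(1 - 3*(2*0 + 4)) - 343) = 1/((0 + 4)*(1 - 3*(0 + 4)) - 343) = 1/(4*(1 - 3*4) - 343) = 1/(4*(1 - 12) - 343) = 1/(4*(-11) - 343) = 1/(-44 - 343) = 1/(-387) = -1/387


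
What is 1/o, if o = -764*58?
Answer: -1/44312 ≈ -2.2567e-5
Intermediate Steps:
o = -44312
1/o = 1/(-44312) = -1/44312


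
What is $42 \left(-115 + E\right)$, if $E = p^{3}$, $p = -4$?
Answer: $-7518$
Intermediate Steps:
$E = -64$ ($E = \left(-4\right)^{3} = -64$)
$42 \left(-115 + E\right) = 42 \left(-115 - 64\right) = 42 \left(-179\right) = -7518$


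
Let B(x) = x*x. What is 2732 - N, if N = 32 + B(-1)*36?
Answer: 2664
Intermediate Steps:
B(x) = x**2
N = 68 (N = 32 + (-1)**2*36 = 32 + 1*36 = 32 + 36 = 68)
2732 - N = 2732 - 1*68 = 2732 - 68 = 2664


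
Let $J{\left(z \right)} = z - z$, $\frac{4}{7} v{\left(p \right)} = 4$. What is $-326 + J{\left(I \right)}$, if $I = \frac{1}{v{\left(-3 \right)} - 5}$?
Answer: $-326$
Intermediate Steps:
$v{\left(p \right)} = 7$ ($v{\left(p \right)} = \frac{7}{4} \cdot 4 = 7$)
$I = \frac{1}{2}$ ($I = \frac{1}{7 - 5} = \frac{1}{2} \approx 0.5$)
$J{\left(z \right)} = 0$
$-326 + J{\left(I \right)} = -326 + 0 = -326$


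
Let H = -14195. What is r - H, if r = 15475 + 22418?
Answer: 52088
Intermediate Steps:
r = 37893
r - H = 37893 - 1*(-14195) = 37893 + 14195 = 52088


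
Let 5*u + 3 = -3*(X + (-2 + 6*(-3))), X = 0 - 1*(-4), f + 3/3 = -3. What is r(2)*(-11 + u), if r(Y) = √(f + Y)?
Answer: -2*I*√2 ≈ -2.8284*I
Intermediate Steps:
f = -4 (f = -1 - 3 = -4)
r(Y) = √(-4 + Y)
X = 4 (X = 0 + 4 = 4)
u = 9 (u = -⅗ + (-3*(4 + (-2 + 6*(-3))))/5 = -⅗ + (-3*(4 + (-2 - 18)))/5 = -⅗ + (-3*(4 - 20))/5 = -⅗ + (-3*(-16))/5 = -⅗ + (⅕)*48 = -⅗ + 48/5 = 9)
r(2)*(-11 + u) = √(-4 + 2)*(-11 + 9) = √(-2)*(-2) = (I*√2)*(-2) = -2*I*√2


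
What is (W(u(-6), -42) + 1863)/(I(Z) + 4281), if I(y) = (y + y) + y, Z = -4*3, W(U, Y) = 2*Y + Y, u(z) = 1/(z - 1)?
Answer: 579/1415 ≈ 0.40919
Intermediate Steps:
u(z) = 1/(-1 + z)
W(U, Y) = 3*Y
Z = -12
I(y) = 3*y (I(y) = 2*y + y = 3*y)
(W(u(-6), -42) + 1863)/(I(Z) + 4281) = (3*(-42) + 1863)/(3*(-12) + 4281) = (-126 + 1863)/(-36 + 4281) = 1737/4245 = 1737*(1/4245) = 579/1415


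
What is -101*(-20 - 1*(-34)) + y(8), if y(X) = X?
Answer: -1406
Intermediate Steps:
-101*(-20 - 1*(-34)) + y(8) = -101*(-20 - 1*(-34)) + 8 = -101*(-20 + 34) + 8 = -101*14 + 8 = -1414 + 8 = -1406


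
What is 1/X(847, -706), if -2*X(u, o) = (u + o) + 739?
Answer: -1/440 ≈ -0.0022727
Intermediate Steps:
X(u, o) = -739/2 - o/2 - u/2 (X(u, o) = -((u + o) + 739)/2 = -((o + u) + 739)/2 = -(739 + o + u)/2 = -739/2 - o/2 - u/2)
1/X(847, -706) = 1/(-739/2 - ½*(-706) - ½*847) = 1/(-739/2 + 353 - 847/2) = 1/(-440) = -1/440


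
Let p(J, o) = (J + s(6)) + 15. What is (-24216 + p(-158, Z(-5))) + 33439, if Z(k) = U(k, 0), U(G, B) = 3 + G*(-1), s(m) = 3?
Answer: 9083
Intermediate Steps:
U(G, B) = 3 - G
Z(k) = 3 - k
p(J, o) = 18 + J (p(J, o) = (J + 3) + 15 = (3 + J) + 15 = 18 + J)
(-24216 + p(-158, Z(-5))) + 33439 = (-24216 + (18 - 158)) + 33439 = (-24216 - 140) + 33439 = -24356 + 33439 = 9083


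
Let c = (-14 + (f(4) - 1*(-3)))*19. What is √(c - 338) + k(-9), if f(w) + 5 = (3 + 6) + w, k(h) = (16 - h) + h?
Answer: 16 + I*√395 ≈ 16.0 + 19.875*I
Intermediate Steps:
k(h) = 16
f(w) = 4 + w (f(w) = -5 + ((3 + 6) + w) = -5 + (9 + w) = 4 + w)
c = -57 (c = (-14 + ((4 + 4) - 1*(-3)))*19 = (-14 + (8 + 3))*19 = (-14 + 11)*19 = -3*19 = -57)
√(c - 338) + k(-9) = √(-57 - 338) + 16 = √(-395) + 16 = I*√395 + 16 = 16 + I*√395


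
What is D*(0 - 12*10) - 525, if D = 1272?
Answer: -153165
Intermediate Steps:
D*(0 - 12*10) - 525 = 1272*(0 - 12*10) - 525 = 1272*(0 - 120) - 525 = 1272*(-120) - 525 = -152640 - 525 = -153165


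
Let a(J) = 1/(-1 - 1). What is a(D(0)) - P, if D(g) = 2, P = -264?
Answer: 527/2 ≈ 263.50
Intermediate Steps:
a(J) = -½ (a(J) = 1/(-2) = -½)
a(D(0)) - P = -½ - 1*(-264) = -½ + 264 = 527/2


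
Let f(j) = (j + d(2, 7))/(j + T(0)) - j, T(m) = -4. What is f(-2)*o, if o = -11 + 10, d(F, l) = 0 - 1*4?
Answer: -3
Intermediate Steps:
d(F, l) = -4 (d(F, l) = 0 - 4 = -4)
o = -1
f(j) = 1 - j (f(j) = (j - 4)/(j - 4) - j = (-4 + j)/(-4 + j) - j = 1 - j)
f(-2)*o = (1 - 1*(-2))*(-1) = (1 + 2)*(-1) = 3*(-1) = -3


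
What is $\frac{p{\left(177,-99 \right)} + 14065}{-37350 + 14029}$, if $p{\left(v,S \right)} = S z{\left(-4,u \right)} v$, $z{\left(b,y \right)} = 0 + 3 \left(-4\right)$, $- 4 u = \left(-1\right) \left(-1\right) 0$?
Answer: $- \frac{224341}{23321} \approx -9.6197$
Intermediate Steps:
$u = 0$ ($u = - \frac{\left(-1\right) \left(-1\right) 0}{4} = - \frac{1 \cdot 0}{4} = \left(- \frac{1}{4}\right) 0 = 0$)
$z{\left(b,y \right)} = -12$ ($z{\left(b,y \right)} = 0 - 12 = -12$)
$p{\left(v,S \right)} = - 12 S v$ ($p{\left(v,S \right)} = S \left(-12\right) v = - 12 S v$)
$\frac{p{\left(177,-99 \right)} + 14065}{-37350 + 14029} = \frac{\left(-12\right) \left(-99\right) 177 + 14065}{-37350 + 14029} = \frac{210276 + 14065}{-23321} = 224341 \left(- \frac{1}{23321}\right) = - \frac{224341}{23321}$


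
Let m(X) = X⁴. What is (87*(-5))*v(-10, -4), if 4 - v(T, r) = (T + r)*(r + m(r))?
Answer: -1536420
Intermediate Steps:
v(T, r) = 4 - (T + r)*(r + r⁴)
(87*(-5))*v(-10, -4) = (87*(-5))*(4 - 1*(-4)² - 1*(-4)⁵ - 1*(-10)*(-4) - 1*(-10)*(-4)⁴) = -435*(4 - 1*16 - 1*(-1024) - 40 - 1*(-10)*256) = -435*(4 - 16 + 1024 - 40 + 2560) = -435*3532 = -1536420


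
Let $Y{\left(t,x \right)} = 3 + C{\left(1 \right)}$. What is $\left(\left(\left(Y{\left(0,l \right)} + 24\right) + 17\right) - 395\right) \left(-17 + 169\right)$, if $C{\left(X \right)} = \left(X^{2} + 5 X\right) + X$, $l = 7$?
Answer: $-52288$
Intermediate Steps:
$C{\left(X \right)} = X^{2} + 6 X$
$Y{\left(t,x \right)} = 10$ ($Y{\left(t,x \right)} = 3 + 1 \left(6 + 1\right) = 3 + 1 \cdot 7 = 3 + 7 = 10$)
$\left(\left(\left(Y{\left(0,l \right)} + 24\right) + 17\right) - 395\right) \left(-17 + 169\right) = \left(\left(\left(10 + 24\right) + 17\right) - 395\right) \left(-17 + 169\right) = \left(\left(34 + 17\right) - 395\right) 152 = \left(51 - 395\right) 152 = \left(-344\right) 152 = -52288$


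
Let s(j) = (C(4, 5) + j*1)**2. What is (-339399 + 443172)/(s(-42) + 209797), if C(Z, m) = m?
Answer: 103773/211166 ≈ 0.49143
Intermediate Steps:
s(j) = (5 + j)**2 (s(j) = (5 + j*1)**2 = (5 + j)**2)
(-339399 + 443172)/(s(-42) + 209797) = (-339399 + 443172)/((5 - 42)**2 + 209797) = 103773/((-37)**2 + 209797) = 103773/(1369 + 209797) = 103773/211166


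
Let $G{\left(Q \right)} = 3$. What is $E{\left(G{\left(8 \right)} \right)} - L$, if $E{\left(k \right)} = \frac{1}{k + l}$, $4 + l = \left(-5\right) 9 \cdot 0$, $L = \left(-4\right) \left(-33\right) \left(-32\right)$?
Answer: $4223$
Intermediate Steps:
$L = -4224$ ($L = 132 \left(-32\right) = -4224$)
$l = -4$ ($l = -4 + \left(-5\right) 9 \cdot 0 = -4 - 0 = -4 + 0 = -4$)
$E{\left(k \right)} = \frac{1}{-4 + k}$ ($E{\left(k \right)} = \frac{1}{k - 4} = \frac{1}{-4 + k}$)
$E{\left(G{\left(8 \right)} \right)} - L = \frac{1}{-4 + 3} - -4224 = \frac{1}{-1} + 4224 = -1 + 4224 = 4223$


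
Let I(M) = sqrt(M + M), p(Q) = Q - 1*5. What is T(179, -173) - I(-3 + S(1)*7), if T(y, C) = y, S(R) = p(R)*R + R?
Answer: 179 - 4*I*sqrt(3) ≈ 179.0 - 6.9282*I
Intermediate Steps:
p(Q) = -5 + Q (p(Q) = Q - 5 = -5 + Q)
S(R) = R + R*(-5 + R) (S(R) = (-5 + R)*R + R = R*(-5 + R) + R = R + R*(-5 + R))
I(M) = sqrt(2)*sqrt(M) (I(M) = sqrt(2*M) = sqrt(2)*sqrt(M))
T(179, -173) - I(-3 + S(1)*7) = 179 - sqrt(2)*sqrt(-3 + (1*(-4 + 1))*7) = 179 - sqrt(2)*sqrt(-3 + (1*(-3))*7) = 179 - sqrt(2)*sqrt(-3 - 3*7) = 179 - sqrt(2)*sqrt(-3 - 21) = 179 - sqrt(2)*sqrt(-24) = 179 - sqrt(2)*2*I*sqrt(6) = 179 - 4*I*sqrt(3)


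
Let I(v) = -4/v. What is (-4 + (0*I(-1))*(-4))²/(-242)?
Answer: -8/121 ≈ -0.066116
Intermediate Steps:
(-4 + (0*I(-1))*(-4))²/(-242) = (-4 + (0*(-4/(-1)))*(-4))²/(-242) = (-4 + (0*(-4*(-1)))*(-4))²*(-1/242) = (-4 + (0*4)*(-4))²*(-1/242) = (-4 + 0*(-4))²*(-1/242) = (-4 + 0)²*(-1/242) = (-4)²*(-1/242) = 16*(-1/242) = -8/121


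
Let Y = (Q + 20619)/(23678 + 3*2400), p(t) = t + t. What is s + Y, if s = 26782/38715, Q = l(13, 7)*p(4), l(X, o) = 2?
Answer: 1625858621/1195441770 ≈ 1.3600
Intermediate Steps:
p(t) = 2*t
Q = 16 (Q = 2*(2*4) = 2*8 = 16)
s = 26782/38715 (s = 26782*(1/38715) = 26782/38715 ≈ 0.69177)
Y = 20635/30878 (Y = (16 + 20619)/(23678 + 3*2400) = 20635/(23678 + 7200) = 20635/30878 ≈ 0.66827)
s + Y = 26782/38715 + 20635/30878 = 1625858621/1195441770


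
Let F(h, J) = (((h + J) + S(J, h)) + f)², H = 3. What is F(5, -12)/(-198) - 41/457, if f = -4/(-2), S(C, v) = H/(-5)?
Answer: -280619/1131075 ≈ -0.24810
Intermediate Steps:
S(C, v) = -⅗ (S(C, v) = 3/(-5) = 3*(-⅕) = -⅗)
f = 2 (f = -4*(-½) = 2)
F(h, J) = (7/5 + J + h)² (F(h, J) = (((h + J) - ⅗) + 2)² = (((J + h) - ⅗) + 2)² = ((-⅗ + J + h) + 2)² = (7/5 + J + h)²)
F(5, -12)/(-198) - 41/457 = ((7 + 5*(-12) + 5*5)²/25)/(-198) - 41/457 = ((7 - 60 + 25)²/25)*(-1/198) - 41*1/457 = ((1/25)*(-28)²)*(-1/198) - 41/457 = ((1/25)*784)*(-1/198) - 41/457 = (784/25)*(-1/198) - 41/457 = -392/2475 - 41/457 = -280619/1131075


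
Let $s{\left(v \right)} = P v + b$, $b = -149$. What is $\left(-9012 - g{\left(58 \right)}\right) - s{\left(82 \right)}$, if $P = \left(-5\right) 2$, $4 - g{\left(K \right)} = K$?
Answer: $-7989$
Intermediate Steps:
$g{\left(K \right)} = 4 - K$
$P = -10$
$s{\left(v \right)} = -149 - 10 v$ ($s{\left(v \right)} = - 10 v - 149 = -149 - 10 v$)
$\left(-9012 - g{\left(58 \right)}\right) - s{\left(82 \right)} = \left(-9012 - \left(4 - 58\right)\right) - \left(-149 - 820\right) = \left(-9012 - -54\right) - -969 = \left(-9012 + 54\right) + 969 = -8958 + 969 = -7989$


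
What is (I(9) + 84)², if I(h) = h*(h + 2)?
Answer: 33489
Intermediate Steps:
I(h) = h*(2 + h)
(I(9) + 84)² = (9*(2 + 9) + 84)² = (9*11 + 84)² = (99 + 84)² = 183² = 33489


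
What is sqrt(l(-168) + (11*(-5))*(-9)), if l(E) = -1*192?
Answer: sqrt(303) ≈ 17.407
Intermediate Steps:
l(E) = -192
sqrt(l(-168) + (11*(-5))*(-9)) = sqrt(-192 + (11*(-5))*(-9)) = sqrt(-192 - 55*(-9)) = sqrt(-192 + 495) = sqrt(303)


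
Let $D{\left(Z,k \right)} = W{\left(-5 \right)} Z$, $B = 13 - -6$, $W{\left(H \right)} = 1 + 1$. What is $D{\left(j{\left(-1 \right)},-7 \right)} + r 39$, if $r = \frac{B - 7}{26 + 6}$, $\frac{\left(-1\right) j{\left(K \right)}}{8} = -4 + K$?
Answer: $\frac{757}{8} \approx 94.625$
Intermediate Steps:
$W{\left(H \right)} = 2$
$j{\left(K \right)} = 32 - 8 K$ ($j{\left(K \right)} = - 8 \left(-4 + K\right) = 32 - 8 K$)
$B = 19$ ($B = 13 + 6 = 19$)
$D{\left(Z,k \right)} = 2 Z$
$r = \frac{3}{8}$ ($r = \frac{19 - 7}{26 + 6} = \frac{12}{32} = 12 \cdot \frac{1}{32} = \frac{3}{8} \approx 0.375$)
$D{\left(j{\left(-1 \right)},-7 \right)} + r 39 = 2 \left(32 - -8\right) + \frac{3}{8} \cdot 39 = 2 \left(32 + 8\right) + \frac{117}{8} = 2 \cdot 40 + \frac{117}{8} = 80 + \frac{117}{8} = \frac{757}{8}$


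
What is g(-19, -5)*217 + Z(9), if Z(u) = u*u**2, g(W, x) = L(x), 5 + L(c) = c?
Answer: -1441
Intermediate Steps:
L(c) = -5 + c
g(W, x) = -5 + x
Z(u) = u**3
g(-19, -5)*217 + Z(9) = (-5 - 5)*217 + 9**3 = -10*217 + 729 = -2170 + 729 = -1441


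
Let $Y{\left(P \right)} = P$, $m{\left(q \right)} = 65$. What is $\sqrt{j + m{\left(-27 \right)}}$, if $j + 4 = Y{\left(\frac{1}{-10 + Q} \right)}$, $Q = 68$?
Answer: $\frac{\sqrt{205262}}{58} \approx 7.8114$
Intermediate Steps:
$j = - \frac{231}{58}$ ($j = -4 + \frac{1}{-10 + 68} = -4 + \frac{1}{58} = - \frac{231}{58} \approx -3.9828$)
$\sqrt{j + m{\left(-27 \right)}} = \sqrt{- \frac{231}{58} + 65} = \sqrt{\frac{3539}{58}} = \frac{\sqrt{205262}}{58}$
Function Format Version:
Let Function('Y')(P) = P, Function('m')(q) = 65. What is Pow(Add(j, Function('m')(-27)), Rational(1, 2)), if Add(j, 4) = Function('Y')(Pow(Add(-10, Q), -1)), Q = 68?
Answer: Mul(Rational(1, 58), Pow(205262, Rational(1, 2))) ≈ 7.8114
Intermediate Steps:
j = Rational(-231, 58) (j = Add(-4, Pow(Add(-10, 68), -1)) = Add(-4, Pow(58, -1)) = Add(-4, Rational(1, 58)) = Rational(-231, 58) ≈ -3.9828)
Pow(Add(j, Function('m')(-27)), Rational(1, 2)) = Pow(Add(Rational(-231, 58), 65), Rational(1, 2)) = Pow(Rational(3539, 58), Rational(1, 2)) = Mul(Rational(1, 58), Pow(205262, Rational(1, 2)))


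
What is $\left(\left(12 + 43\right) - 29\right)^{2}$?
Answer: $676$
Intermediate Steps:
$\left(\left(12 + 43\right) - 29\right)^{2} = \left(55 - 29\right)^{2} = 26^{2} = 676$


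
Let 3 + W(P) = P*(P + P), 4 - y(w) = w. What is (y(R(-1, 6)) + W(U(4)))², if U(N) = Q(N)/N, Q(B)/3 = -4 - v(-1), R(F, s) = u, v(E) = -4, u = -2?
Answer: 9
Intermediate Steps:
R(F, s) = -2
Q(B) = 0 (Q(B) = 3*(-4 - 1*(-4)) = 3*(-4 + 4) = 3*0 = 0)
y(w) = 4 - w
U(N) = 0 (U(N) = 0/N = 0)
W(P) = -3 + 2*P² (W(P) = -3 + P*(P + P) = -3 + P*(2*P) = -3 + 2*P²)
(y(R(-1, 6)) + W(U(4)))² = ((4 - 1*(-2)) + (-3 + 2*0²))² = ((4 + 2) + (-3 + 2*0))² = (6 + (-3 + 0))² = (6 - 3)² = 3² = 9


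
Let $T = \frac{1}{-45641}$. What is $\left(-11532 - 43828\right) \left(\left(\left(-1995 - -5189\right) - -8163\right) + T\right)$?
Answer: $- \frac{28695570120960}{45641} \approx -6.2872 \cdot 10^{8}$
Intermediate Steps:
$T = - \frac{1}{45641} \approx -2.191 \cdot 10^{-5}$
$\left(-11532 - 43828\right) \left(\left(\left(-1995 - -5189\right) - -8163\right) + T\right) = \left(-11532 - 43828\right) \left(\left(\left(-1995 - -5189\right) - -8163\right) - \frac{1}{45641}\right) = - 55360 \left(\left(\left(-1995 + 5189\right) + 8163\right) - \frac{1}{45641}\right) = - 55360 \left(\left(3194 + 8163\right) - \frac{1}{45641}\right) = - 55360 \left(11357 - \frac{1}{45641}\right) = \left(-55360\right) \frac{518344836}{45641} = - \frac{28695570120960}{45641}$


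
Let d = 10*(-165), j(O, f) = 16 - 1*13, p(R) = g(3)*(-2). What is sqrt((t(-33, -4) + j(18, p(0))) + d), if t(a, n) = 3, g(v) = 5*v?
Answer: 2*I*sqrt(411) ≈ 40.546*I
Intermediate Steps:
p(R) = -30 (p(R) = (5*3)*(-2) = 15*(-2) = -30)
j(O, f) = 3 (j(O, f) = 16 - 13 = 3)
d = -1650
sqrt((t(-33, -4) + j(18, p(0))) + d) = sqrt((3 + 3) - 1650) = sqrt(6 - 1650) = sqrt(-1644) = 2*I*sqrt(411)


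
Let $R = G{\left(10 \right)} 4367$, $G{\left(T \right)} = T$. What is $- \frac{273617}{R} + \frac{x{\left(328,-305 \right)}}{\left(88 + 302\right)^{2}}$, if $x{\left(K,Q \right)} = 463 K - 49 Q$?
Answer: $- \frac{1144419889}{221406900} \approx -5.1689$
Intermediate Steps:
$x{\left(K,Q \right)} = - 49 Q + 463 K$
$R = 43670$ ($R = 10 \cdot 4367 = 43670$)
$- \frac{273617}{R} + \frac{x{\left(328,-305 \right)}}{\left(88 + 302\right)^{2}} = - \frac{273617}{43670} + \frac{\left(-49\right) \left(-305\right) + 463 \cdot 328}{\left(88 + 302\right)^{2}} = \left(-273617\right) \frac{1}{43670} + \frac{14945 + 151864}{390^{2}} = - \frac{273617}{43670} + \frac{166809}{152100} = - \frac{273617}{43670} + 166809 \cdot \frac{1}{152100} = - \frac{273617}{43670} + \frac{55603}{50700} = - \frac{1144419889}{221406900}$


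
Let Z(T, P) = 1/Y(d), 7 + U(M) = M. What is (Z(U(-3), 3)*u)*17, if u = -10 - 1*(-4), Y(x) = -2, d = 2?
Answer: 51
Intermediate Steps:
U(M) = -7 + M
u = -6 (u = -10 + 4 = -6)
Z(T, P) = -½ (Z(T, P) = 1/(-2) = -½)
(Z(U(-3), 3)*u)*17 = -½*(-6)*17 = 3*17 = 51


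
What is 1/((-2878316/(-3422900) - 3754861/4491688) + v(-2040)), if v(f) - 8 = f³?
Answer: -3843649713800/32631294573089969559473 ≈ -1.1779e-10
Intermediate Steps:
v(f) = 8 + f³
1/((-2878316/(-3422900) - 3754861/4491688) + v(-2040)) = 1/((-2878316/(-3422900) - 3754861/4491688) + (8 + (-2040)³)) = 1/((-2878316*(-1/3422900) - 3754861*1/4491688) + (8 - 8489664000)) = 1/((719579/855725 - 3754861/4491688) - 8489663992) = 1/(18995930127/3843649713800 - 8489663992) = 1/(-32631294573089969559473/3843649713800) = -3843649713800/32631294573089969559473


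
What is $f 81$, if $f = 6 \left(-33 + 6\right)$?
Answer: $-13122$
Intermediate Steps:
$f = -162$ ($f = 6 \left(-27\right) = -162$)
$f 81 = \left(-162\right) 81 = -13122$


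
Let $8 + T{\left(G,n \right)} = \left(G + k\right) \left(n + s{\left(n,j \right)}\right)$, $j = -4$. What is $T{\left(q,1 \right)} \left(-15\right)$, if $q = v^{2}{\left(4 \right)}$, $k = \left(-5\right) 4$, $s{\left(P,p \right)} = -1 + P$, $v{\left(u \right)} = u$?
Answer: $180$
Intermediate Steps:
$k = -20$
$q = 16$ ($q = 4^{2} = 16$)
$T{\left(G,n \right)} = -8 + \left(-1 + 2 n\right) \left(-20 + G\right)$ ($T{\left(G,n \right)} = -8 + \left(G - 20\right) \left(n + \left(-1 + n\right)\right) = -8 + \left(-20 + G\right) \left(-1 + 2 n\right) = -8 + \left(-1 + 2 n\right) \left(-20 + G\right)$)
$T{\left(q,1 \right)} \left(-15\right) = \left(12 - 16 - 40 + 2 \cdot 16 \cdot 1\right) \left(-15\right) = \left(12 - 16 - 40 + 32\right) \left(-15\right) = \left(-12\right) \left(-15\right) = 180$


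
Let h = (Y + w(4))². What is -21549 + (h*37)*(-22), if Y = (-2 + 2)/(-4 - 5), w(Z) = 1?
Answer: -22363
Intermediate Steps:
Y = 0 (Y = 0/(-9) = 0*(-⅑) = 0)
h = 1 (h = (0 + 1)² = 1² = 1)
-21549 + (h*37)*(-22) = -21549 + (1*37)*(-22) = -21549 + 37*(-22) = -21549 - 814 = -22363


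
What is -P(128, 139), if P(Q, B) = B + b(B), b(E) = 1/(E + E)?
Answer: -38643/278 ≈ -139.00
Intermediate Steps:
b(E) = 1/(2*E)
P(Q, B) = B + 1/(2*B)
-P(128, 139) = -(139 + (½)/139) = -(139 + (½)*(1/139)) = -(139 + 1/278) = -1*38643/278 = -38643/278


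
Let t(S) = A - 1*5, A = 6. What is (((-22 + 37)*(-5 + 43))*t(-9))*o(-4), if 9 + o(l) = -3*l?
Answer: 1710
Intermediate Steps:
o(l) = -9 - 3*l
t(S) = 1 (t(S) = 6 - 1*5 = 6 - 5 = 1)
(((-22 + 37)*(-5 + 43))*t(-9))*o(-4) = (((-22 + 37)*(-5 + 43))*1)*(-9 - 3*(-4)) = ((15*38)*1)*(-9 + 12) = (570*1)*3 = 570*3 = 1710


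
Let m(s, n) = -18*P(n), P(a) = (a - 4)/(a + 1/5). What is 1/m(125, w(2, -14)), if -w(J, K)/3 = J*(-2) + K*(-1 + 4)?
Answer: -691/12060 ≈ -0.057297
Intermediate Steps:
P(a) = (-4 + a)/(⅕ + a) (P(a) = (-4 + a)/(a + ⅕) = (-4 + a)/(⅕ + a))
w(J, K) = -9*K + 6*J (w(J, K) = -3*(J*(-2) + K*(-1 + 4)) = -3*(-2*J + K*3) = -3*(-2*J + 3*K) = -9*K + 6*J)
m(s, n) = -90*(-4 + n)/(1 + 5*n)
1/m(125, w(2, -14)) = 1/(90*(4 - (-9*(-14) + 6*2))/(1 + 5*(-9*(-14) + 6*2))) = 1/(90*(4 - (126 + 12))/(1 + 5*(126 + 12))) = 1/(90*(4 - 1*138)/(1 + 5*138)) = 1/(90*(4 - 138)/(1 + 690)) = 1/(90*(-134)/691) = 1/(90*(1/691)*(-134)) = 1/(-12060/691) = -691/12060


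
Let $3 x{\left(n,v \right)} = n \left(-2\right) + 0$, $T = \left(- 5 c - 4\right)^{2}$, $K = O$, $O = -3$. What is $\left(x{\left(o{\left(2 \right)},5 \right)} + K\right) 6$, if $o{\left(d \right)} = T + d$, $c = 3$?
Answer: $-1470$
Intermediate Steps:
$K = -3$
$T = 361$ ($T = \left(\left(-5\right) 3 - 4\right)^{2} = \left(-15 - 4\right)^{2} = \left(-19\right)^{2} = 361$)
$o{\left(d \right)} = 361 + d$
$x{\left(n,v \right)} = - \frac{2 n}{3}$ ($x{\left(n,v \right)} = \frac{n \left(-2\right) + 0}{3} = \frac{- 2 n + 0}{3} = \frac{\left(-2\right) n}{3} = - \frac{2 n}{3}$)
$\left(x{\left(o{\left(2 \right)},5 \right)} + K\right) 6 = \left(- \frac{2 \left(361 + 2\right)}{3} - 3\right) 6 = \left(\left(- \frac{2}{3}\right) 363 - 3\right) 6 = \left(-242 - 3\right) 6 = \left(-245\right) 6 = -1470$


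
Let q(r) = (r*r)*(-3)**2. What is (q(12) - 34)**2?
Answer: 1592644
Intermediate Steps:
q(r) = 9*r**2 (q(r) = r**2*9 = 9*r**2)
(q(12) - 34)**2 = (9*12**2 - 34)**2 = (9*144 - 34)**2 = (1296 - 34)**2 = 1262**2 = 1592644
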